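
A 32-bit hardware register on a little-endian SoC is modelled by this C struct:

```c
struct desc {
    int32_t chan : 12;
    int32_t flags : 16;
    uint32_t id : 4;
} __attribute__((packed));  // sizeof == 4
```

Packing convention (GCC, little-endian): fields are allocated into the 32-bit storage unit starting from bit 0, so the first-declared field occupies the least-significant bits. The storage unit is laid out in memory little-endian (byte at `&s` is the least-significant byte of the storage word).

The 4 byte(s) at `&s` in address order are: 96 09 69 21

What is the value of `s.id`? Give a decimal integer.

[0]=0x96 [1]=0x09 [2]=0x69 [3]=0x21 (little-endian) → word 0x21690996
chan:12 @ bit 0 → (0x21690996>>0)&0xfff = 0x996
flags:16 @ bit 12 → (0x21690996>>12)&0xffff = 0x1690
id:4 @ bit 28 → (0x21690996>>28)&0xf = 0x2  ←

2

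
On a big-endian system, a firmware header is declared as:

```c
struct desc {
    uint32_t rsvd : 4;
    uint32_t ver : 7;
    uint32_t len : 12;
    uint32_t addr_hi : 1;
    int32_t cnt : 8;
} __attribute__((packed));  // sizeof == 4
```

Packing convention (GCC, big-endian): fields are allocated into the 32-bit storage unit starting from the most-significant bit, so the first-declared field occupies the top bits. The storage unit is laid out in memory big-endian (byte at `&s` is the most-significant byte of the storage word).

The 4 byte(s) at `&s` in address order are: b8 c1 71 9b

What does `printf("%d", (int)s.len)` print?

184

[0]=0xb8 [1]=0xc1 [2]=0x71 [3]=0x9b (big-endian) → word 0xb8c1719b
rsvd [28+:4] = (word>>28) & 0xf = 11
ver [21+:7] = (word>>21) & 0x7f = 70
len [9+:12] = (word>>9) & 0xfff = 184  ←
addr_hi [8+:1] = (word>>8) & 0x1 = 1
cnt [0+:8] = (word>>0) & 0xff = 155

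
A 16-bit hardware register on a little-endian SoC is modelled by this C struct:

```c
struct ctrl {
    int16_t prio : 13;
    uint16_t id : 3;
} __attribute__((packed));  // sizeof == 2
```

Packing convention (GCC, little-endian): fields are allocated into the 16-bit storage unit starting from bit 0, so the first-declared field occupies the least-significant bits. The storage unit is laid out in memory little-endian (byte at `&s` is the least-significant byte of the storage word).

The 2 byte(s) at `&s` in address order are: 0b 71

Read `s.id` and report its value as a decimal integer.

[0]=0x0b [1]=0x71 (little-endian) → word 0x710b
prio:13 @ bit 0 → (0x710b>>0)&0x1fff = 0x110b
id:3 @ bit 13 → (0x710b>>13)&0x7 = 0x3  ←

3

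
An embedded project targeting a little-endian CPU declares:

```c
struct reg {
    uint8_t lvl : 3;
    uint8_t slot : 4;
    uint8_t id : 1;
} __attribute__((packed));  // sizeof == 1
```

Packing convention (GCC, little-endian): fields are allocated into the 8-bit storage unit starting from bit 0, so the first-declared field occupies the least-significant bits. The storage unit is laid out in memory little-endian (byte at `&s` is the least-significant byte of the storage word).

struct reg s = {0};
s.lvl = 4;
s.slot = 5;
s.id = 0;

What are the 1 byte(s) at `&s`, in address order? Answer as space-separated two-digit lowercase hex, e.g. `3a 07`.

[0+:3] lvl=4 & 0x7 = 0x4; word=0x04
[3+:4] slot=5 & 0xf = 0x5; word=0x2c
[7+:1] id=0 & 0x1 = 0x0; word=0x2c
word = 0x2c → little-endian bytes:
  [0]=0x2c

2c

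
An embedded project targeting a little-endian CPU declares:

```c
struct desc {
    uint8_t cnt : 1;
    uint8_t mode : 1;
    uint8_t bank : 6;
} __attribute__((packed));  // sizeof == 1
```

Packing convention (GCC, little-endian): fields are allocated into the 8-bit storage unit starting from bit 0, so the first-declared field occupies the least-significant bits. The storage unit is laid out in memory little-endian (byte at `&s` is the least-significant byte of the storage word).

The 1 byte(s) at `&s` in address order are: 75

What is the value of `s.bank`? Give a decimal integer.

[0]=0x75 (little-endian) → word 0x75
cnt:1 @ bit 0 → (0x75>>0)&0x1 = 0x1
mode:1 @ bit 1 → (0x75>>1)&0x1 = 0x0
bank:6 @ bit 2 → (0x75>>2)&0x3f = 0x1d  ←

29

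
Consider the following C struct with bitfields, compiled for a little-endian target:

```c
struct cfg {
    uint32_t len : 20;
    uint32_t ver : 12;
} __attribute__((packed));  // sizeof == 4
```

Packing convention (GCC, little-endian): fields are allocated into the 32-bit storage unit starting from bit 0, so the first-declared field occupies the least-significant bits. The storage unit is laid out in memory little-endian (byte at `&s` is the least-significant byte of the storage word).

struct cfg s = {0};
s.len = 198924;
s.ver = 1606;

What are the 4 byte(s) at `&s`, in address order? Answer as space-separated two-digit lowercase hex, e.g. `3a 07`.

0c 09 63 64

len (20b) val=198924 bits=0x3090c at bit 0: 0x0003090c
ver (12b) val=1606 bits=0x646 at bit 20: 0x6463090c
word = 0x6463090c → little-endian bytes:
  [0]=0x0c  [1]=0x09  [2]=0x63  [3]=0x64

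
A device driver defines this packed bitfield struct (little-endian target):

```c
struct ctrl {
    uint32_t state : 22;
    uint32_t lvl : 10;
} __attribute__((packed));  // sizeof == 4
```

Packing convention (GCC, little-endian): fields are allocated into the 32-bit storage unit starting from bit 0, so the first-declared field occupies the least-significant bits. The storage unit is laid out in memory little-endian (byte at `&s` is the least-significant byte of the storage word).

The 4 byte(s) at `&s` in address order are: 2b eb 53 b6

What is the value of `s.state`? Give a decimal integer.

[0]=0x2b [1]=0xeb [2]=0x53 [3]=0xb6 (little-endian) → word 0xb653eb2b
state:22 @ bit 0 → (0xb653eb2b>>0)&0x3fffff = 0x13eb2b  ←
lvl:10 @ bit 22 → (0xb653eb2b>>22)&0x3ff = 0x2d9

1305387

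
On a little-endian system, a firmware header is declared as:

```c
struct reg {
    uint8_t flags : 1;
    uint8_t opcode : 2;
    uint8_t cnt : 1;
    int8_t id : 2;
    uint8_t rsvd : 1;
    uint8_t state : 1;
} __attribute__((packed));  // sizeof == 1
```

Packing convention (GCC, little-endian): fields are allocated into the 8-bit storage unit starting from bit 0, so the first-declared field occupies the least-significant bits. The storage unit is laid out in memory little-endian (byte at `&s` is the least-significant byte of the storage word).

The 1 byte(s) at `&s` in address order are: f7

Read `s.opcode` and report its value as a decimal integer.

[0]=0xf7 (little-endian) → word 0xf7
flags [0+:1] = (word>>0) & 0x1 = 1
opcode [1+:2] = (word>>1) & 0x3 = 3  ←
cnt [3+:1] = (word>>3) & 0x1 = 0
id [4+:2] = (word>>4) & 0x3 = 3
rsvd [6+:1] = (word>>6) & 0x1 = 1
state [7+:1] = (word>>7) & 0x1 = 1

3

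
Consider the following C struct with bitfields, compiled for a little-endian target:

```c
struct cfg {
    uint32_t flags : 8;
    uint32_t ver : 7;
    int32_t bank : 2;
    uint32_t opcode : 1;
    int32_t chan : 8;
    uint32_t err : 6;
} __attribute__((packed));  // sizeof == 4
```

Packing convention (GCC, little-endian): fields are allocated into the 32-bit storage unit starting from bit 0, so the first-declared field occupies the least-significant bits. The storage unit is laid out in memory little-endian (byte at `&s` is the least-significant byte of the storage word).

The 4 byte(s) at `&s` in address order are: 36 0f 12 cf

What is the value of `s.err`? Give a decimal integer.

51

[0]=0x36 [1]=0x0f [2]=0x12 [3]=0xcf (little-endian) → word 0xcf120f36
flags [0+:8] = (word>>0) & 0xff = 54
ver [8+:7] = (word>>8) & 0x7f = 15
bank [15+:2] = (word>>15) & 0x3 = 0
opcode [17+:1] = (word>>17) & 0x1 = 1
chan [18+:8] = (word>>18) & 0xff = 196
err [26+:6] = (word>>26) & 0x3f = 51  ←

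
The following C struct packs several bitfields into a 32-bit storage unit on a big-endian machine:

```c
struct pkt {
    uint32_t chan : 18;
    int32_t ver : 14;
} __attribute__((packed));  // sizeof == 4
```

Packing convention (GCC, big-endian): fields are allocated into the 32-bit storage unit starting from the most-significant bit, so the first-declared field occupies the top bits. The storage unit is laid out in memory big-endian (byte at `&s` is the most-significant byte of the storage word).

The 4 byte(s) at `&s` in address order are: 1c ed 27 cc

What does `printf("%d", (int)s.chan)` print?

[0]=0x1c [1]=0xed [2]=0x27 [3]=0xcc (big-endian) → word 0x1ced27cc
chan:18 @ bit 14 → (0x1ced27cc>>14)&0x3ffff = 0x73b4  ←
ver:14 @ bit 0 → (0x1ced27cc>>0)&0x3fff = 0x27cc

29620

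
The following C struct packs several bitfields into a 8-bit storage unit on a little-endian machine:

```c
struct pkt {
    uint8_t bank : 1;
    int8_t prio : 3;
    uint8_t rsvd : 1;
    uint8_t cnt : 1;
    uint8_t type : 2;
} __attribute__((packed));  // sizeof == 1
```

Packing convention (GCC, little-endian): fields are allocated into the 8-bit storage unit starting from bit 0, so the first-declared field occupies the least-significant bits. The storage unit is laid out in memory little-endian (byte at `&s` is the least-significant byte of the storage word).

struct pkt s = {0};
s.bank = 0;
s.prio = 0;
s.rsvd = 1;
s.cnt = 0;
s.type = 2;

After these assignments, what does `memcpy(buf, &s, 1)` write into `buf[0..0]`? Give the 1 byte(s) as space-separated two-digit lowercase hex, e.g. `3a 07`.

bank (1b) val=0 bits=0x0 at bit 0: 0x00
prio (3b) val=0 bits=0x0 at bit 1: 0x00
rsvd (1b) val=1 bits=0x1 at bit 4: 0x10
cnt (1b) val=0 bits=0x0 at bit 5: 0x10
type (2b) val=2 bits=0x2 at bit 6: 0x90
word = 0x90 → little-endian bytes:
  [0]=0x90

90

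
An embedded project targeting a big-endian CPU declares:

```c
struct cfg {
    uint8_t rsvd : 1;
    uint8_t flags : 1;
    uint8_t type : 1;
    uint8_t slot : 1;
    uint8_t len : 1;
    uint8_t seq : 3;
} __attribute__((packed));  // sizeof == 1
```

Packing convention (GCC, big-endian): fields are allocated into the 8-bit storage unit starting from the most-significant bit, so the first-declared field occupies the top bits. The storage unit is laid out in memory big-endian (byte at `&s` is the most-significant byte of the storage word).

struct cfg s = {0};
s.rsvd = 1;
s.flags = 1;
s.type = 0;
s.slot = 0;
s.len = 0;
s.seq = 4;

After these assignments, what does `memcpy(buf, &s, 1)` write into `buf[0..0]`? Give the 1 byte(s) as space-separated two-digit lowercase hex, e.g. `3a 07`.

c4

rsvd:1 = 1 → 0x1 << 7 → word 0x80
flags:1 = 1 → 0x1 << 6 → word 0xc0
type:1 = 0 → 0x0 << 5 → word 0xc0
slot:1 = 0 → 0x0 << 4 → word 0xc0
len:1 = 0 → 0x0 << 3 → word 0xc0
seq:3 = 4 → 0x4 << 0 → word 0xc4
word = 0xc4 → big-endian bytes:
  [0]=0xc4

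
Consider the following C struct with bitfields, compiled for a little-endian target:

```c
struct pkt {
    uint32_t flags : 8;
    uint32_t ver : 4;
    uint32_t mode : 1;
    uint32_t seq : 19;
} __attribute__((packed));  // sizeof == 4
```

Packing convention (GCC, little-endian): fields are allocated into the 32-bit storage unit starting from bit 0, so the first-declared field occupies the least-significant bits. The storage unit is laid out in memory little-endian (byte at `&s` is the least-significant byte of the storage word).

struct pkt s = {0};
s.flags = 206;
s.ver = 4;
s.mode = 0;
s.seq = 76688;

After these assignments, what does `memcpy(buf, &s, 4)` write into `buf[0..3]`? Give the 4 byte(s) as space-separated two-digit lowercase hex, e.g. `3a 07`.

flags:8 = 206 → 0xce << 0 → word 0x000000ce
ver:4 = 4 → 0x4 << 8 → word 0x000004ce
mode:1 = 0 → 0x0 << 12 → word 0x000004ce
seq:19 = 76688 → 0x12b90 << 13 → word 0x257204ce
word = 0x257204ce → little-endian bytes:
  [0]=0xce  [1]=0x04  [2]=0x72  [3]=0x25

ce 04 72 25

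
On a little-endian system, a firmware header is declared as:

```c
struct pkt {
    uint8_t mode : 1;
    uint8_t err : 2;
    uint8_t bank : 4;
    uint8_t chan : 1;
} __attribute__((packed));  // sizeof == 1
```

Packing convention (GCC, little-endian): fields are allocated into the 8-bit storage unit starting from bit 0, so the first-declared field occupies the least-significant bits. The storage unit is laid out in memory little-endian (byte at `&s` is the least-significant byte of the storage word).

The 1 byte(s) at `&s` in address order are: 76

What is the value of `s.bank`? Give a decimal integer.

14

[0]=0x76 (little-endian) → word 0x76
mode:1 @ bit 0 → (0x76>>0)&0x1 = 0x0
err:2 @ bit 1 → (0x76>>1)&0x3 = 0x3
bank:4 @ bit 3 → (0x76>>3)&0xf = 0xe  ←
chan:1 @ bit 7 → (0x76>>7)&0x1 = 0x0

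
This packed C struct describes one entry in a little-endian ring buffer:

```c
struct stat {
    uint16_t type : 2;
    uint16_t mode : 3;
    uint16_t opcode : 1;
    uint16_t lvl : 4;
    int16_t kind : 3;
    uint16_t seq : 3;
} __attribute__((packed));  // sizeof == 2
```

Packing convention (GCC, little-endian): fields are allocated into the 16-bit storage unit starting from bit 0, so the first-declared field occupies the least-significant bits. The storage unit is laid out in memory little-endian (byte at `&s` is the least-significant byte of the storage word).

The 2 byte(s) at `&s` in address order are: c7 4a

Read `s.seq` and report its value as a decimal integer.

2

[0]=0xc7 [1]=0x4a (little-endian) → word 0x4ac7
type [0+:2] = (word>>0) & 0x3 = 3
mode [2+:3] = (word>>2) & 0x7 = 1
opcode [5+:1] = (word>>5) & 0x1 = 0
lvl [6+:4] = (word>>6) & 0xf = 11
kind [10+:3] = (word>>10) & 0x7 = 2
seq [13+:3] = (word>>13) & 0x7 = 2  ←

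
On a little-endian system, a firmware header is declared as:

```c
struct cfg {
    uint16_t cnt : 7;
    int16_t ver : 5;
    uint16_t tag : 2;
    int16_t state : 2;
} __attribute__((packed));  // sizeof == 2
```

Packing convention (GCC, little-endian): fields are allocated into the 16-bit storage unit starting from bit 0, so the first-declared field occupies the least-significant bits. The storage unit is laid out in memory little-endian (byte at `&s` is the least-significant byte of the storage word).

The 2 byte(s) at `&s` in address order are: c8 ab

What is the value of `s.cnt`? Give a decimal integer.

72

[0]=0xc8 [1]=0xab (little-endian) → word 0xabc8
cnt [0+:7] = (word>>0) & 0x7f = 72  ←
ver [7+:5] = (word>>7) & 0x1f = 23
tag [12+:2] = (word>>12) & 0x3 = 2
state [14+:2] = (word>>14) & 0x3 = 2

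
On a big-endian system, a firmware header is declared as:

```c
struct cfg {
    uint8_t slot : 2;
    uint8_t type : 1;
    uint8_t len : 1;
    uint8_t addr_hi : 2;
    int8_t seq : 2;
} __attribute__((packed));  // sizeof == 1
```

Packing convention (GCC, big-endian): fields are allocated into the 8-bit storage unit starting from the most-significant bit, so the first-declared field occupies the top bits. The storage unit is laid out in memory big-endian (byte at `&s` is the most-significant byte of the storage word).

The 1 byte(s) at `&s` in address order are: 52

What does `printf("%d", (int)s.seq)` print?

[0]=0x52 (big-endian) → word 0x52
slot [6+:2] = (word>>6) & 0x3 = 1
type [5+:1] = (word>>5) & 0x1 = 0
len [4+:1] = (word>>4) & 0x1 = 1
addr_hi [2+:2] = (word>>2) & 0x3 = 0
seq [0+:2] = (word>>0) & 0x3 = 2  ←
seq signed 2b, MSB=1: 2 - 4 = -2

-2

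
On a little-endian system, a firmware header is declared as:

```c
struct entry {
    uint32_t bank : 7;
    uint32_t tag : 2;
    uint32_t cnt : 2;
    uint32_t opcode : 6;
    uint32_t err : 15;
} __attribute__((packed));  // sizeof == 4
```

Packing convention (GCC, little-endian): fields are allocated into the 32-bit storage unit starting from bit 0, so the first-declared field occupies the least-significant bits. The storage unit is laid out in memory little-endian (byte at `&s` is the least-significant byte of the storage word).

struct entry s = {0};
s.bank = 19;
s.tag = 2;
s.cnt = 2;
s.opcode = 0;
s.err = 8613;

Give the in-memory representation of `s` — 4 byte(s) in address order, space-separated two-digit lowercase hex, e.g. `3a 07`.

bank:7 = 19 → 0x13 << 0 → word 0x00000013
tag:2 = 2 → 0x2 << 7 → word 0x00000113
cnt:2 = 2 → 0x2 << 9 → word 0x00000513
opcode:6 = 0 → 0x0 << 11 → word 0x00000513
err:15 = 8613 → 0x21a5 << 17 → word 0x434a0513
word = 0x434a0513 → little-endian bytes:
  [0]=0x13  [1]=0x05  [2]=0x4a  [3]=0x43

13 05 4a 43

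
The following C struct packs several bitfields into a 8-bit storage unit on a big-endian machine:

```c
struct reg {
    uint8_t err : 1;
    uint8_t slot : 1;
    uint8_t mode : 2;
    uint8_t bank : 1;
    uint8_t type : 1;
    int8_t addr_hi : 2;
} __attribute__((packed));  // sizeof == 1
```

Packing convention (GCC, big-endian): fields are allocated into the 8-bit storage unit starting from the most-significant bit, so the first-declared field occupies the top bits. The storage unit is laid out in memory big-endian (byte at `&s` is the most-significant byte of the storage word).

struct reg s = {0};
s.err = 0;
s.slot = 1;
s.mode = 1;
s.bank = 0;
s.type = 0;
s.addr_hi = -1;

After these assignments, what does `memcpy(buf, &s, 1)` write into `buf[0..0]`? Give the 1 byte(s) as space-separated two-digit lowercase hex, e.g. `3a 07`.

[7+:1] err=0 & 0x1 = 0x0; word=0x00
[6+:1] slot=1 & 0x1 = 0x1; word=0x40
[4+:2] mode=1 & 0x3 = 0x1; word=0x50
[3+:1] bank=0 & 0x1 = 0x0; word=0x50
[2+:1] type=0 & 0x1 = 0x0; word=0x50
[0+:2] addr_hi=-1 & 0x3 = 0x3; word=0x53
word = 0x53 → big-endian bytes:
  [0]=0x53

53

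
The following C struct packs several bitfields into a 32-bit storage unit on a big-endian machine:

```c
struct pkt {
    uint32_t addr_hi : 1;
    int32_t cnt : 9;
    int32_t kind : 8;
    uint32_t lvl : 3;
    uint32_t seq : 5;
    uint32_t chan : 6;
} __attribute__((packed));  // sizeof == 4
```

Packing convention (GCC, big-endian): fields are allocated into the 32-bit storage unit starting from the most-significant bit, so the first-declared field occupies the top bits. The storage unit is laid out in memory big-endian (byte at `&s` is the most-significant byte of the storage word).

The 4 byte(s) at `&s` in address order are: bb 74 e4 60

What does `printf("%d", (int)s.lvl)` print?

[0]=0xbb [1]=0x74 [2]=0xe4 [3]=0x60 (big-endian) → word 0xbb74e460
addr_hi:1 @ bit 31 → (0xbb74e460>>31)&0x1 = 0x1
cnt:9 @ bit 22 → (0xbb74e460>>22)&0x1ff = 0xed
kind:8 @ bit 14 → (0xbb74e460>>14)&0xff = 0xd3
lvl:3 @ bit 11 → (0xbb74e460>>11)&0x7 = 0x4  ←
seq:5 @ bit 6 → (0xbb74e460>>6)&0x1f = 0x11
chan:6 @ bit 0 → (0xbb74e460>>0)&0x3f = 0x20

4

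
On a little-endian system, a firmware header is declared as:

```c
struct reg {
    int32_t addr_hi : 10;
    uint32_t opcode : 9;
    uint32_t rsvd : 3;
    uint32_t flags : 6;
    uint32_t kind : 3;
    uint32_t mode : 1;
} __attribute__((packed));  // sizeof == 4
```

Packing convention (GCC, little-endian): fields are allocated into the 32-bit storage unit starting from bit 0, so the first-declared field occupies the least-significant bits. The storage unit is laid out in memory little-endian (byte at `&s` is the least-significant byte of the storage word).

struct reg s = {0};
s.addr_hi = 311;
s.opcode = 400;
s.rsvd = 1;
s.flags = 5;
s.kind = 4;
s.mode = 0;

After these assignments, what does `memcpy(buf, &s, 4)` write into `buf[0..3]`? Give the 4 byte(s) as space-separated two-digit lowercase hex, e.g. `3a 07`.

37 41 4e 41

addr_hi:10 = 311 → 0x137 << 0 → word 0x00000137
opcode:9 = 400 → 0x190 << 10 → word 0x00064137
rsvd:3 = 1 → 0x1 << 19 → word 0x000e4137
flags:6 = 5 → 0x5 << 22 → word 0x014e4137
kind:3 = 4 → 0x4 << 28 → word 0x414e4137
mode:1 = 0 → 0x0 << 31 → word 0x414e4137
word = 0x414e4137 → little-endian bytes:
  [0]=0x37  [1]=0x41  [2]=0x4e  [3]=0x41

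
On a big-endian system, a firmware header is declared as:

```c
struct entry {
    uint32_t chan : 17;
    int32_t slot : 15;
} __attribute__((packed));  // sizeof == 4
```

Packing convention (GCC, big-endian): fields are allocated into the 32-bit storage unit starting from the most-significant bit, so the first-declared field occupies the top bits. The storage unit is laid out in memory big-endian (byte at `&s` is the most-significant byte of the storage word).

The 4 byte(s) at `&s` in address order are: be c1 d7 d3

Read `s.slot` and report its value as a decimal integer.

[0]=0xbe [1]=0xc1 [2]=0xd7 [3]=0xd3 (big-endian) → word 0xbec1d7d3
chan:17 @ bit 15 → (0xbec1d7d3>>15)&0x1ffff = 0x17d83
slot:15 @ bit 0 → (0xbec1d7d3>>0)&0x7fff = 0x57d3  ←
slot signed 15b, MSB=1: 22483 - 32768 = -10285

-10285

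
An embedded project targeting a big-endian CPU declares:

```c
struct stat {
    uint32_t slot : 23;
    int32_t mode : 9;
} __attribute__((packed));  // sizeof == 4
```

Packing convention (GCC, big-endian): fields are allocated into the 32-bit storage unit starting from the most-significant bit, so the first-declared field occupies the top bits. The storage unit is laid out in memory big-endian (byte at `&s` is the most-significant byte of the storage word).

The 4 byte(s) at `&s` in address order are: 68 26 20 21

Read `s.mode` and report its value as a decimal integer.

[0]=0x68 [1]=0x26 [2]=0x20 [3]=0x21 (big-endian) → word 0x68262021
slot:23 @ bit 9 → (0x68262021>>9)&0x7fffff = 0x341310
mode:9 @ bit 0 → (0x68262021>>0)&0x1ff = 0x21  ←
mode signed 9b, MSB=0: value = 33

33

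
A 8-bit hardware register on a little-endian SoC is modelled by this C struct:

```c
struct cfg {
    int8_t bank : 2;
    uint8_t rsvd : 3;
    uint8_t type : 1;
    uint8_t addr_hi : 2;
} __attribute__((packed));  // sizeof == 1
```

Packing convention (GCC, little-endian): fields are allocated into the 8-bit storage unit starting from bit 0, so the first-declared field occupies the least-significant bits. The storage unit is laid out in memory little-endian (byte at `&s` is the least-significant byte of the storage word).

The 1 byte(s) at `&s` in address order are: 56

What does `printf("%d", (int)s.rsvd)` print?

5

[0]=0x56 (little-endian) → word 0x56
bank [0+:2] = (word>>0) & 0x3 = 2
rsvd [2+:3] = (word>>2) & 0x7 = 5  ←
type [5+:1] = (word>>5) & 0x1 = 0
addr_hi [6+:2] = (word>>6) & 0x3 = 1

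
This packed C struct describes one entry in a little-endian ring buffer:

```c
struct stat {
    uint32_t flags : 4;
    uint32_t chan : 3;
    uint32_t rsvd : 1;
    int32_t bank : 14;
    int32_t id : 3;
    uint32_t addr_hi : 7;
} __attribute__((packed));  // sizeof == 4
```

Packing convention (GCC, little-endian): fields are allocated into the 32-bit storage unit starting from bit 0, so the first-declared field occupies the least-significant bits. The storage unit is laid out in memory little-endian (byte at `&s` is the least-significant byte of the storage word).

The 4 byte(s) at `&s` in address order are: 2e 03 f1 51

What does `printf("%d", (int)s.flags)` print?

[0]=0x2e [1]=0x03 [2]=0xf1 [3]=0x51 (little-endian) → word 0x51f1032e
flags [0+:4] = (word>>0) & 0xf = 14  ←
chan [4+:3] = (word>>4) & 0x7 = 2
rsvd [7+:1] = (word>>7) & 0x1 = 0
bank [8+:14] = (word>>8) & 0x3fff = 12547
id [22+:3] = (word>>22) & 0x7 = 7
addr_hi [25+:7] = (word>>25) & 0x7f = 40

14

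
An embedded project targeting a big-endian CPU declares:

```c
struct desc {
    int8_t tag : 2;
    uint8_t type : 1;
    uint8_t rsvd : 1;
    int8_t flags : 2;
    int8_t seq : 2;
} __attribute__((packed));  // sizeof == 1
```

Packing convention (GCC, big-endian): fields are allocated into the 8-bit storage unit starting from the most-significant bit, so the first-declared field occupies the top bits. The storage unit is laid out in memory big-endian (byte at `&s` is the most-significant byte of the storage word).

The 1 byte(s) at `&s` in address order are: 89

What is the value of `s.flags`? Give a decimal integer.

[0]=0x89 (big-endian) → word 0x89
tag [6+:2] = (word>>6) & 0x3 = 2
type [5+:1] = (word>>5) & 0x1 = 0
rsvd [4+:1] = (word>>4) & 0x1 = 0
flags [2+:2] = (word>>2) & 0x3 = 2  ←
seq [0+:2] = (word>>0) & 0x3 = 1
flags signed 2b, MSB=1: 2 - 4 = -2

-2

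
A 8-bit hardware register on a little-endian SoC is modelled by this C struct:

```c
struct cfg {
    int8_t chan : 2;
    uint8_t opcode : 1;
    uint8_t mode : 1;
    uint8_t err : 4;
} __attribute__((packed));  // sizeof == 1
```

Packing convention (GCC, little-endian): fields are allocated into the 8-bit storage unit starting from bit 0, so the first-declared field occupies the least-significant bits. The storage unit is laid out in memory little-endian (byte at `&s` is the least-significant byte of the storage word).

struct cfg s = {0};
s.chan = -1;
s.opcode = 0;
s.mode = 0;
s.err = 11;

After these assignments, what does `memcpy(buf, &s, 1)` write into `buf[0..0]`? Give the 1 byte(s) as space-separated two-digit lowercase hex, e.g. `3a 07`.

b3

chan (2b) val=-1 bits=0x3 at bit 0: 0x03
opcode (1b) val=0 bits=0x0 at bit 2: 0x03
mode (1b) val=0 bits=0x0 at bit 3: 0x03
err (4b) val=11 bits=0xb at bit 4: 0xb3
word = 0xb3 → little-endian bytes:
  [0]=0xb3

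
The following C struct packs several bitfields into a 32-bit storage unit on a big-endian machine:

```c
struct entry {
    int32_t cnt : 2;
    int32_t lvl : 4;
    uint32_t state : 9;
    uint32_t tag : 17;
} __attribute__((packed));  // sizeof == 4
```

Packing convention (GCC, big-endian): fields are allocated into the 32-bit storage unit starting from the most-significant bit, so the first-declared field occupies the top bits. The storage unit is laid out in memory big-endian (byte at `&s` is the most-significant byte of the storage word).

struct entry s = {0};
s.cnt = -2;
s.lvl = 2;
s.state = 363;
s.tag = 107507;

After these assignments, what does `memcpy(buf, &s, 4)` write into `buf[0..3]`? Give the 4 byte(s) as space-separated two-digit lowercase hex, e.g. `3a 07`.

cnt (2b) val=-2 bits=0x2 at bit 30: 0x80000000
lvl (4b) val=2 bits=0x2 at bit 26: 0x88000000
state (9b) val=363 bits=0x16b at bit 17: 0x8ad60000
tag (17b) val=107507 bits=0x1a3f3 at bit 0: 0x8ad7a3f3
word = 0x8ad7a3f3 → big-endian bytes:
  [0]=0x8a  [1]=0xd7  [2]=0xa3  [3]=0xf3

8a d7 a3 f3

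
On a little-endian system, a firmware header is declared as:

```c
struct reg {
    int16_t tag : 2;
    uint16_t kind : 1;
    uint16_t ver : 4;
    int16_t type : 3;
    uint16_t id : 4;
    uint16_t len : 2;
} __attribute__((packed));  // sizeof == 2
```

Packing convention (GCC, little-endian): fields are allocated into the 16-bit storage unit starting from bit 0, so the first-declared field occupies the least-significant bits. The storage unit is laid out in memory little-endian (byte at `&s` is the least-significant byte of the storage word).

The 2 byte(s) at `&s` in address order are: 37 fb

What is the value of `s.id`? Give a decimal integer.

14

[0]=0x37 [1]=0xfb (little-endian) → word 0xfb37
tag [0+:2] = (word>>0) & 0x3 = 3
kind [2+:1] = (word>>2) & 0x1 = 1
ver [3+:4] = (word>>3) & 0xf = 6
type [7+:3] = (word>>7) & 0x7 = 6
id [10+:4] = (word>>10) & 0xf = 14  ←
len [14+:2] = (word>>14) & 0x3 = 3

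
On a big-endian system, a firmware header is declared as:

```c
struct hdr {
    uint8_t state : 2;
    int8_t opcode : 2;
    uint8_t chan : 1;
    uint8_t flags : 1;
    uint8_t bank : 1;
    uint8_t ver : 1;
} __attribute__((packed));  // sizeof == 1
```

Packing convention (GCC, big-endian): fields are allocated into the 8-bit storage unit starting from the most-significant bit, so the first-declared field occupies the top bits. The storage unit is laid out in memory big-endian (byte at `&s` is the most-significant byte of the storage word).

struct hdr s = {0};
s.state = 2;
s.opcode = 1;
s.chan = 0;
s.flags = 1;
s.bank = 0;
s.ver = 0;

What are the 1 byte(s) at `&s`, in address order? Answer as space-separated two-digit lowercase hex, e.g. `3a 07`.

state (2b) val=2 bits=0x2 at bit 6: 0x80
opcode (2b) val=1 bits=0x1 at bit 4: 0x90
chan (1b) val=0 bits=0x0 at bit 3: 0x90
flags (1b) val=1 bits=0x1 at bit 2: 0x94
bank (1b) val=0 bits=0x0 at bit 1: 0x94
ver (1b) val=0 bits=0x0 at bit 0: 0x94
word = 0x94 → big-endian bytes:
  [0]=0x94

94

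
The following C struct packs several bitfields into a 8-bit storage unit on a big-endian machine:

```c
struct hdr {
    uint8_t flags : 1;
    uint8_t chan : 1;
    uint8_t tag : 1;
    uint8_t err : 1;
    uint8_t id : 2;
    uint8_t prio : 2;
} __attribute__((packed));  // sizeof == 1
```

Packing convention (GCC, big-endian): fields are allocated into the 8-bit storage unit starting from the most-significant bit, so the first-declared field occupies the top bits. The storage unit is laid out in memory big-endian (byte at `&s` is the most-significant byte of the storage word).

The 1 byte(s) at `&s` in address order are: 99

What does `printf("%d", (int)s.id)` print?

2

[0]=0x99 (big-endian) → word 0x99
flags [7+:1] = (word>>7) & 0x1 = 1
chan [6+:1] = (word>>6) & 0x1 = 0
tag [5+:1] = (word>>5) & 0x1 = 0
err [4+:1] = (word>>4) & 0x1 = 1
id [2+:2] = (word>>2) & 0x3 = 2  ←
prio [0+:2] = (word>>0) & 0x3 = 1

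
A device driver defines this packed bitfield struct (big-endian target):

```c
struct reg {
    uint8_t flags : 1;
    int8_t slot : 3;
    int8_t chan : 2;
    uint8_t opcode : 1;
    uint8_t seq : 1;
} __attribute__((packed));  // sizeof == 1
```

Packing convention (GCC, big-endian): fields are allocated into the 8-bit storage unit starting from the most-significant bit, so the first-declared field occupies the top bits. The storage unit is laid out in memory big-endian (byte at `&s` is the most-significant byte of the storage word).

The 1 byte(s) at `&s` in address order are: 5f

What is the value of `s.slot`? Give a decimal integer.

-3

[0]=0x5f (big-endian) → word 0x5f
flags:1 @ bit 7 → (0x5f>>7)&0x1 = 0x0
slot:3 @ bit 4 → (0x5f>>4)&0x7 = 0x5  ←
chan:2 @ bit 2 → (0x5f>>2)&0x3 = 0x3
opcode:1 @ bit 1 → (0x5f>>1)&0x1 = 0x1
seq:1 @ bit 0 → (0x5f>>0)&0x1 = 0x1
slot signed 3b, MSB=1: 5 - 8 = -3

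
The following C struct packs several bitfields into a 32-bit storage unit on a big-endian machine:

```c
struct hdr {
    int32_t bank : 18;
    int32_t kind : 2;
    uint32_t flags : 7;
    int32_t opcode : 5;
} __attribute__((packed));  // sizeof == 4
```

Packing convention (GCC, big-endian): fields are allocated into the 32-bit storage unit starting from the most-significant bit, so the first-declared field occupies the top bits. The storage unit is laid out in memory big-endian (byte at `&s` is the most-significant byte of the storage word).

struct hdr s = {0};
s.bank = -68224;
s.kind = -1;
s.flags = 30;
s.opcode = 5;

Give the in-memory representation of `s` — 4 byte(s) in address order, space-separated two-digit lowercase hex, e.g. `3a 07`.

[14+:18] bank=-68224 & 0x3ffff = 0x2f580; word=0xbd600000
[12+:2] kind=-1 & 0x3 = 0x3; word=0xbd603000
[5+:7] flags=30 & 0x7f = 0x1e; word=0xbd6033c0
[0+:5] opcode=5 & 0x1f = 0x5; word=0xbd6033c5
word = 0xbd6033c5 → big-endian bytes:
  [0]=0xbd  [1]=0x60  [2]=0x33  [3]=0xc5

bd 60 33 c5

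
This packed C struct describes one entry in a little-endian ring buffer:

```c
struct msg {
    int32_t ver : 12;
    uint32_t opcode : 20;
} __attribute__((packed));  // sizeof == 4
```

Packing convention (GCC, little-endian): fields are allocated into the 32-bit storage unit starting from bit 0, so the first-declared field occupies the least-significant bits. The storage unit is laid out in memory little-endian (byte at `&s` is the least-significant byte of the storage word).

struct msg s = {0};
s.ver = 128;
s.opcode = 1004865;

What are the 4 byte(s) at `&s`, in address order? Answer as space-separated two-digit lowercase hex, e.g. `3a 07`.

ver:12 = 128 → 0x80 << 0 → word 0x00000080
opcode:20 = 1004865 → 0xf5541 << 12 → word 0xf5541080
word = 0xf5541080 → little-endian bytes:
  [0]=0x80  [1]=0x10  [2]=0x54  [3]=0xf5

80 10 54 f5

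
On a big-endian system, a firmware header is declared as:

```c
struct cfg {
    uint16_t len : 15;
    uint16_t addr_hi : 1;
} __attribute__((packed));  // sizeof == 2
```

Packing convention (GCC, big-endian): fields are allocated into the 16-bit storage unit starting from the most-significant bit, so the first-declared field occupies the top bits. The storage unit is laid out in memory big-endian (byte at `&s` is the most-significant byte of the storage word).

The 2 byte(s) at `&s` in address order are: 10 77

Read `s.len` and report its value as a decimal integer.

[0]=0x10 [1]=0x77 (big-endian) → word 0x1077
len [1+:15] = (word>>1) & 0x7fff = 2107  ←
addr_hi [0+:1] = (word>>0) & 0x1 = 1

2107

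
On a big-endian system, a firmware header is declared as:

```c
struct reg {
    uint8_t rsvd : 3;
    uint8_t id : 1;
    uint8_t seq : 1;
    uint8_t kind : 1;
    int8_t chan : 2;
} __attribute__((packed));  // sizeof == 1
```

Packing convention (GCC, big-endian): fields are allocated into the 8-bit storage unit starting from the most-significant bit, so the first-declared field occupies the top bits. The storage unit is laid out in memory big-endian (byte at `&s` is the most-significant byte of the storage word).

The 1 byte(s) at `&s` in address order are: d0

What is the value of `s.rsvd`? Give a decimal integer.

6

[0]=0xd0 (big-endian) → word 0xd0
rsvd [5+:3] = (word>>5) & 0x7 = 6  ←
id [4+:1] = (word>>4) & 0x1 = 1
seq [3+:1] = (word>>3) & 0x1 = 0
kind [2+:1] = (word>>2) & 0x1 = 0
chan [0+:2] = (word>>0) & 0x3 = 0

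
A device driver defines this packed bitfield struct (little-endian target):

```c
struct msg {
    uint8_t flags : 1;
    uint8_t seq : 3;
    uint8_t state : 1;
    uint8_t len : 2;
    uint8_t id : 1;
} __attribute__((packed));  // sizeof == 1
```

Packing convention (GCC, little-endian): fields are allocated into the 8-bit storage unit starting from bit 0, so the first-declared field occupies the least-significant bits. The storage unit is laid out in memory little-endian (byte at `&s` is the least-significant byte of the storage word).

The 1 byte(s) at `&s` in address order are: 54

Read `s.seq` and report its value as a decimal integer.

2

[0]=0x54 (little-endian) → word 0x54
flags:1 @ bit 0 → (0x54>>0)&0x1 = 0x0
seq:3 @ bit 1 → (0x54>>1)&0x7 = 0x2  ←
state:1 @ bit 4 → (0x54>>4)&0x1 = 0x1
len:2 @ bit 5 → (0x54>>5)&0x3 = 0x2
id:1 @ bit 7 → (0x54>>7)&0x1 = 0x0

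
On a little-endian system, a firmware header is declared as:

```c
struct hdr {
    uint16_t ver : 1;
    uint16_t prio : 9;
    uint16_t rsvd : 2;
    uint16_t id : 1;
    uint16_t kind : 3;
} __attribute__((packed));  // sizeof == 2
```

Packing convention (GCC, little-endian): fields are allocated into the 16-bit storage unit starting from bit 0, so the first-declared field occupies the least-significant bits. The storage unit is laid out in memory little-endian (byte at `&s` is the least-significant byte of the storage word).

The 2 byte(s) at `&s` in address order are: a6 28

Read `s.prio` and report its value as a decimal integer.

83

[0]=0xa6 [1]=0x28 (little-endian) → word 0x28a6
ver [0+:1] = (word>>0) & 0x1 = 0
prio [1+:9] = (word>>1) & 0x1ff = 83  ←
rsvd [10+:2] = (word>>10) & 0x3 = 2
id [12+:1] = (word>>12) & 0x1 = 0
kind [13+:3] = (word>>13) & 0x7 = 1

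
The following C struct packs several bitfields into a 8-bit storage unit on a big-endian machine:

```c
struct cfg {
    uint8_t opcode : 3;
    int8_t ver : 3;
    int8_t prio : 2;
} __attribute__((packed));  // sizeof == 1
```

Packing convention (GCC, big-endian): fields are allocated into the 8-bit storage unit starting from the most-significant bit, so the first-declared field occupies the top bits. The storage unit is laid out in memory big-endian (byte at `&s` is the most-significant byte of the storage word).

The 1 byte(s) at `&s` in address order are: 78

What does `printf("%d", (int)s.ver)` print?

[0]=0x78 (big-endian) → word 0x78
opcode [5+:3] = (word>>5) & 0x7 = 3
ver [2+:3] = (word>>2) & 0x7 = 6  ←
prio [0+:2] = (word>>0) & 0x3 = 0
ver signed 3b, MSB=1: 6 - 8 = -2

-2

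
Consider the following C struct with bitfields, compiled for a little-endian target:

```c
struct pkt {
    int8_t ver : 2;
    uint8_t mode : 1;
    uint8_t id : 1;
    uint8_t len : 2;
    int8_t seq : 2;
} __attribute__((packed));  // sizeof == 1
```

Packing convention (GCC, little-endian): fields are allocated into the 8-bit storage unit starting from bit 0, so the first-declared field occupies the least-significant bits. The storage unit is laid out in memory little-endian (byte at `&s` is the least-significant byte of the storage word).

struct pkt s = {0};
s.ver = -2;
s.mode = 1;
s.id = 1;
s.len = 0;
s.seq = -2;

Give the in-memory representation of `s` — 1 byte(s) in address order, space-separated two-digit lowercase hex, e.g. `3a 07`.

8e

[0+:2] ver=-2 & 0x3 = 0x2; word=0x02
[2+:1] mode=1 & 0x1 = 0x1; word=0x06
[3+:1] id=1 & 0x1 = 0x1; word=0x0e
[4+:2] len=0 & 0x3 = 0x0; word=0x0e
[6+:2] seq=-2 & 0x3 = 0x2; word=0x8e
word = 0x8e → little-endian bytes:
  [0]=0x8e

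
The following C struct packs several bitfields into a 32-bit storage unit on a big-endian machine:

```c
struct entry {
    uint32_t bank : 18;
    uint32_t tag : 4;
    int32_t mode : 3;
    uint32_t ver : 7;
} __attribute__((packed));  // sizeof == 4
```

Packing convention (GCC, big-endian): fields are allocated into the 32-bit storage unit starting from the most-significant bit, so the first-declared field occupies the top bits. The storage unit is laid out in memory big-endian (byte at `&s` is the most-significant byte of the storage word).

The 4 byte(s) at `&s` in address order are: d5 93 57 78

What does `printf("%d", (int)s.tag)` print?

5

[0]=0xd5 [1]=0x93 [2]=0x57 [3]=0x78 (big-endian) → word 0xd5935778
bank:18 @ bit 14 → (0xd5935778>>14)&0x3ffff = 0x3564d
tag:4 @ bit 10 → (0xd5935778>>10)&0xf = 0x5  ←
mode:3 @ bit 7 → (0xd5935778>>7)&0x7 = 0x6
ver:7 @ bit 0 → (0xd5935778>>0)&0x7f = 0x78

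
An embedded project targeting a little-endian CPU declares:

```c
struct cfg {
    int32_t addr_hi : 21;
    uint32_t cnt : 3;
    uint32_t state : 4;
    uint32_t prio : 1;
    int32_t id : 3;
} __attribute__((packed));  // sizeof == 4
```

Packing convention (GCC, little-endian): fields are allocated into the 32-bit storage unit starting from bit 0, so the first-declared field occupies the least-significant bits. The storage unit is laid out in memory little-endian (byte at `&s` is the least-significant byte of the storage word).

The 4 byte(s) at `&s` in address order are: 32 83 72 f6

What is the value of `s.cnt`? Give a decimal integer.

3

[0]=0x32 [1]=0x83 [2]=0x72 [3]=0xf6 (little-endian) → word 0xf6728332
addr_hi:21 @ bit 0 → (0xf6728332>>0)&0x1fffff = 0x128332
cnt:3 @ bit 21 → (0xf6728332>>21)&0x7 = 0x3  ←
state:4 @ bit 24 → (0xf6728332>>24)&0xf = 0x6
prio:1 @ bit 28 → (0xf6728332>>28)&0x1 = 0x1
id:3 @ bit 29 → (0xf6728332>>29)&0x7 = 0x7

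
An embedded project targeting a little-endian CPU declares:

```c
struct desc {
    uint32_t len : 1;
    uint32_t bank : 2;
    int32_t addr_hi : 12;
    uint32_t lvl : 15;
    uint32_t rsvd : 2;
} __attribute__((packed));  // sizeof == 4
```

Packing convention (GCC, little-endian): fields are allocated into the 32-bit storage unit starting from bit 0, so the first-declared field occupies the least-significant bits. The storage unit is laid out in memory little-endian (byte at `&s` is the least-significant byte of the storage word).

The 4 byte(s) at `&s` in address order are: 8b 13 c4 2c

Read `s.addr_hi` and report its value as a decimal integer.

625

[0]=0x8b [1]=0x13 [2]=0xc4 [3]=0x2c (little-endian) → word 0x2cc4138b
len [0+:1] = (word>>0) & 0x1 = 1
bank [1+:2] = (word>>1) & 0x3 = 1
addr_hi [3+:12] = (word>>3) & 0xfff = 625  ←
lvl [15+:15] = (word>>15) & 0x7fff = 22920
rsvd [30+:2] = (word>>30) & 0x3 = 0
addr_hi signed 12b, MSB=0: value = 625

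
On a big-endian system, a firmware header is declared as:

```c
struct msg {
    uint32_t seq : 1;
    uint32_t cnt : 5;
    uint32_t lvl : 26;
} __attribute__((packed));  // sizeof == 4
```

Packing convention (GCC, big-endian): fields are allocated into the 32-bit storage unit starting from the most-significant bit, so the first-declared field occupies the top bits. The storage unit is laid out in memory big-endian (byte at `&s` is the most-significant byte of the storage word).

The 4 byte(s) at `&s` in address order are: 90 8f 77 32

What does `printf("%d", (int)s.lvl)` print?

[0]=0x90 [1]=0x8f [2]=0x77 [3]=0x32 (big-endian) → word 0x908f7732
seq:1 @ bit 31 → (0x908f7732>>31)&0x1 = 0x1
cnt:5 @ bit 26 → (0x908f7732>>26)&0x1f = 0x4
lvl:26 @ bit 0 → (0x908f7732>>0)&0x3ffffff = 0x8f7732  ←

9402162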